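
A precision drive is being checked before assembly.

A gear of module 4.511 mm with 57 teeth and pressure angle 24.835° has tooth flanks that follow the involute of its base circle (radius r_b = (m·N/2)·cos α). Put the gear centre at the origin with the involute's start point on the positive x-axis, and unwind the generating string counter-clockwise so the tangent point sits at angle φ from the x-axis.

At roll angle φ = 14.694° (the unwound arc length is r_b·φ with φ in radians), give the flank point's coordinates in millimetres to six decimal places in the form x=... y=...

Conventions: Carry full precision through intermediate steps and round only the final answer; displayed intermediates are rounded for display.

x=120.448116 y=0.651698

recognized (one wheel, involute flank): single-mesh tooth geometry, m = 4.511, N = 57
pitch radius r_p = m·N/2 = 4.511·57/2 = 128.563500
base radius r_b = r_p·cos α = 128.563500·cos 24.835° = 116.674086
roll angle φ = 14.694° = 0.25645868 rad
x = r_b·(cos φ + φ·sin φ) = 120.448116
y = r_b·(sin φ − φ·cos φ) = 0.651698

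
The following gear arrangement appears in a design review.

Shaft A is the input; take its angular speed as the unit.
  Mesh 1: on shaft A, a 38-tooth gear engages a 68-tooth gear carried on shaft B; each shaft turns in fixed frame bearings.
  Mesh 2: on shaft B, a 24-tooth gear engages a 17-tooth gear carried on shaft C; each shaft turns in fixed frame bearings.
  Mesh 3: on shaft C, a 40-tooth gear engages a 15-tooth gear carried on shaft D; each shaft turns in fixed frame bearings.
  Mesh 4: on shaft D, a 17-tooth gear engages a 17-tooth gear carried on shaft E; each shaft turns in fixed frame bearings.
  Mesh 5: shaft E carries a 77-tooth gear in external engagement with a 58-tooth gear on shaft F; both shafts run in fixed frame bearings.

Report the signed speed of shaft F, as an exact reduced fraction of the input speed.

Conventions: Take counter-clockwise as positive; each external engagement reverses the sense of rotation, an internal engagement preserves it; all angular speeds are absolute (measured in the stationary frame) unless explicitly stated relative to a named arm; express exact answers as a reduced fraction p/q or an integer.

5-mesh fixed-axis compound train (all bearings frame-fixed)
mesh 1 [38T→68T]: |ω|/ω_in = 1×38/68 = 19/34, sense flips to −
mesh 2 [24T→17T]: |ω|/ω_in = (19/34)×24/17 = 228/289, sense flips to +
mesh 3 [40T→15T]: |ω|/ω_in = (228/289)×40/15 = 608/289, sense flips to −
mesh 4 [17T→17T]: |ω|/ω_in = (608/289)×17/17 = 608/289, sense flips to +
mesh 5 [77T→58T]: |ω|/ω_in = (608/289)×77/58 = 23408/8381, sense flips to −
signed output speed (× input speed) = -23408/8381

-23408/8381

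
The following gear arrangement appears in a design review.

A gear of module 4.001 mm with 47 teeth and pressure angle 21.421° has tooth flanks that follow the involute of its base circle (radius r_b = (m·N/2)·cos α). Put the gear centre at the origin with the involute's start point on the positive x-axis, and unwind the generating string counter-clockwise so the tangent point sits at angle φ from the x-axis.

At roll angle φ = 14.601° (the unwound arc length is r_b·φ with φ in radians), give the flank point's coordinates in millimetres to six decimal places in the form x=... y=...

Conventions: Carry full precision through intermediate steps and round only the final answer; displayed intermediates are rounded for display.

x=90.324672 y=0.479717

single-mesh involute tooth geometry (47T wheel at module 4.001)
pitch radius r_p = m·N/2 = 4.001·47/2 = 94.023500
base radius r_b = r_p·cos α = 94.023500·cos 21.421° = 87.528546
roll angle φ = 14.601° = 0.25483552 rad
x = r_b·(cos φ + φ·sin φ) = 90.324672
y = r_b·(sin φ − φ·cos φ) = 0.479717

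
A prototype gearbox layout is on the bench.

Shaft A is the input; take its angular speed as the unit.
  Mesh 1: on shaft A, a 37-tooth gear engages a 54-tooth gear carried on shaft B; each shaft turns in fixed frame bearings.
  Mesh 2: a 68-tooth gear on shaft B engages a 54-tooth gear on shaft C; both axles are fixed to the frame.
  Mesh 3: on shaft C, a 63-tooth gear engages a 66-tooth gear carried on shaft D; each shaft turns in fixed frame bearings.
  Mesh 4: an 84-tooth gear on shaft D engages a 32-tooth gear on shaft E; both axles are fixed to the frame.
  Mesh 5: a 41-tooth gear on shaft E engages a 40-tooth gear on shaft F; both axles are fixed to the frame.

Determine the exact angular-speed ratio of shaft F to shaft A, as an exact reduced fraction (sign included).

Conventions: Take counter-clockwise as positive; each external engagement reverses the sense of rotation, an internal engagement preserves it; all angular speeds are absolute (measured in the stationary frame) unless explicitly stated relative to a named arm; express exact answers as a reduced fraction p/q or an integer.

class = fixed-axis compound train [5 meshes; 5 ratios multiply, 5 sense flips]
mesh 1 [37T→54T]: running ratio 37/54, sense −
mesh 2 [68T→54T]: running ratio 629/729, sense +
mesh 3 [63T→66T]: running ratio 4403/5346, sense −
mesh 4 [84T→32T]: running ratio 30821/14256, sense +
mesh 5 [41T→40T]: running ratio 1263661/570240, sense −
ω_out/ω_in = -1263661/570240

-1263661/570240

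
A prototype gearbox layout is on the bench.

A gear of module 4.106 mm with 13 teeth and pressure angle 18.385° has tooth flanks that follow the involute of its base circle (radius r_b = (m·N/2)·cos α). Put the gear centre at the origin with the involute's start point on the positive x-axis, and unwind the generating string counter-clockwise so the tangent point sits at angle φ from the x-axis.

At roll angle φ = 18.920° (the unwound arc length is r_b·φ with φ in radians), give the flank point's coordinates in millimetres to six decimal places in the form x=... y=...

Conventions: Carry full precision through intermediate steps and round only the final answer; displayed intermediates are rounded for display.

x=26.670191 y=0.300684

recognized (one wheel, involute flank): single-mesh tooth geometry, m = 4.106, N = 13
pitch radius r_p = m·N/2 = 4.106·13/2 = 26.689000
base radius r_b = r_p·cos α = 26.689000·cos 18.385° = 25.326756
roll angle φ = 18.920° = 0.33021629 rad
x = r_b·(cos φ + φ·sin φ) = 26.670191
y = r_b·(sin φ − φ·cos φ) = 0.300684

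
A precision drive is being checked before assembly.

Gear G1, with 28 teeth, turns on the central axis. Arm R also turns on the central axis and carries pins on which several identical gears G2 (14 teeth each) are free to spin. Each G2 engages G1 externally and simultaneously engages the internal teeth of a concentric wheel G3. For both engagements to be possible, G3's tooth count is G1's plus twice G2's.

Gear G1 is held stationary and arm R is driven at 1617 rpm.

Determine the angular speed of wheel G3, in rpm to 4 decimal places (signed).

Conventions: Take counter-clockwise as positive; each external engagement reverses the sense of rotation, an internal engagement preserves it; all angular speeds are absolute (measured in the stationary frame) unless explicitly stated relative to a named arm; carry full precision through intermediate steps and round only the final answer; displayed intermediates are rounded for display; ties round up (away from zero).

+2425.5000 rpm

topology: planetary set — G1 28T / G2 14T / G3 56T, arm = carrier (Willis)
normalise by the input: solve with ω_arm = 1, then scale by 1617 rpm
ring teeth: 28 + 2·14 = 56
28(ω_sun−ω_arm) = −56(ω_ring−ω_arm),  ω_sun = 0, ω_arm = 1
ω_ring = 1 − (28/56)(0−1) = 3/2
scale: ω_ring = 3/2 × 1617 rpm = +2425.5000 rpm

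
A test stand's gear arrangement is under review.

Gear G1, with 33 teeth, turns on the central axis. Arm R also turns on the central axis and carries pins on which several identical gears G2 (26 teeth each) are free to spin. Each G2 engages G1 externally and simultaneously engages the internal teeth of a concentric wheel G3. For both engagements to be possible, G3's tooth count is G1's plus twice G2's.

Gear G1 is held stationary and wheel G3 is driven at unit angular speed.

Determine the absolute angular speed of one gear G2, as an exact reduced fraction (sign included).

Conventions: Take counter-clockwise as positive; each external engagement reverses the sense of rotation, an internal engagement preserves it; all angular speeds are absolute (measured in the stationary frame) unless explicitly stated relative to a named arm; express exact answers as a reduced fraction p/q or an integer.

planetary set (33T centre, 26T on arm, 85T internal) — Willis relation
ring teeth: 33 + 2·26 = 85
33(ω_sun−ω_arm) = −85(ω_ring−ω_arm),  ω_sun = 0, ω_ring = 1
33(0−ω_arm) = −85(1−ω_arm)  ⇒  118·ω_arm = 85  ⇒  ω_arm = 85/118
sun–planet mesh: 33·(0−85/118) = −26·(ω_p−ω_arm)  ⇒  ω_p−ω_arm = 2805/3068
ω_p = 85/118 + 2805/3068 = 85/52
exact speed ratio = 85/52

85/52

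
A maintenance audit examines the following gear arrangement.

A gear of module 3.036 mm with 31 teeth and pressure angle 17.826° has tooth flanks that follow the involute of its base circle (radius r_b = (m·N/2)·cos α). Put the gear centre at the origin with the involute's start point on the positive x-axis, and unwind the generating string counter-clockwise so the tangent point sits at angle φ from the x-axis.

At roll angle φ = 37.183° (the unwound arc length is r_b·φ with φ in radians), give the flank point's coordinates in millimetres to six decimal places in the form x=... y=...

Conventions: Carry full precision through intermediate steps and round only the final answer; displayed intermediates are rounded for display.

x=53.262157 y=3.912084

topology: single-mesh involute geometry — m = 3.036, N = 31
pitch radius r_p = m·N/2 = 3.036·31/2 = 47.058000
base radius r_b = r_p·cos α = 47.058000·cos 17.826° = 44.798772
roll angle φ = 37.183° = 0.64896578 rad
x = r_b·(cos φ + φ·sin φ) = 53.262157
y = r_b·(sin φ − φ·cos φ) = 3.912084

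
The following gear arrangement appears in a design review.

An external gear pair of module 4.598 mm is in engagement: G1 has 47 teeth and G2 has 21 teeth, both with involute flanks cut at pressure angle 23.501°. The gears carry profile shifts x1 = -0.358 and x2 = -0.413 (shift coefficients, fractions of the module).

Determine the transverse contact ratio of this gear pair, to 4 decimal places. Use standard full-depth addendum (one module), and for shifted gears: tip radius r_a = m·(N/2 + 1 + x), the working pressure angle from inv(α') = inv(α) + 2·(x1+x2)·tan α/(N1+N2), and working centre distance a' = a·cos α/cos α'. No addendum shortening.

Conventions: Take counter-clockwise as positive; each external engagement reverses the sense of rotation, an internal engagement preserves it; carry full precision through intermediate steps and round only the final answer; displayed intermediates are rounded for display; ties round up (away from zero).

topology: single-mesh involute geometry — m = 4.598, 47T/21T pair
base radii: r_b1 = 99.090340, r_b2 = 44.274407
tip radii: r_a1 = 111.004916, r_a2 = 50.978026
inv(α') = inv(23.501°) + 2·(-0.358-0.413)·tan α/(47+21) = 0.01480282  ⇒  α' = 19.95597°
a' = a·cos α / cos α' = 156.3320·cos 23.501°/cos 19.95597° = 152.522960
action lengths: √(r_a1²−r_b1²) = 50.031948, √(r_a2²−r_b2²) = 25.269270
base pitch p_b = π·m·cos α = 13.246872
CR = (50.031948 + 25.269270 − 152.522960·sin 19.95597°)/13.246872 = 1.754788
contact ratio ≈ 1.7548

1.7548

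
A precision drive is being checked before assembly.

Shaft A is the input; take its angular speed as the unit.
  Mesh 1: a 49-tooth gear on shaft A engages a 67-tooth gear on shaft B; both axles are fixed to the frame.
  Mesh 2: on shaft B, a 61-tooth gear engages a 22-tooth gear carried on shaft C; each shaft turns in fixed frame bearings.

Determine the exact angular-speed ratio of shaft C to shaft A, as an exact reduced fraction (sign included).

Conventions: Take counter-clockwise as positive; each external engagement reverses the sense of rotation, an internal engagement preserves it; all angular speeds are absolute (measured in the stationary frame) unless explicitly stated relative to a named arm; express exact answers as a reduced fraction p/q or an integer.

2989/1474

class = fixed-axis compound train [2 meshes; 2 ratios multiply, 2 sense flips]
mesh 1 [49T→67T]: running ratio 49/67, sense −
mesh 2 [61T→22T]: running ratio 2989/1474, sense +
ω_out/ω_in = 2989/1474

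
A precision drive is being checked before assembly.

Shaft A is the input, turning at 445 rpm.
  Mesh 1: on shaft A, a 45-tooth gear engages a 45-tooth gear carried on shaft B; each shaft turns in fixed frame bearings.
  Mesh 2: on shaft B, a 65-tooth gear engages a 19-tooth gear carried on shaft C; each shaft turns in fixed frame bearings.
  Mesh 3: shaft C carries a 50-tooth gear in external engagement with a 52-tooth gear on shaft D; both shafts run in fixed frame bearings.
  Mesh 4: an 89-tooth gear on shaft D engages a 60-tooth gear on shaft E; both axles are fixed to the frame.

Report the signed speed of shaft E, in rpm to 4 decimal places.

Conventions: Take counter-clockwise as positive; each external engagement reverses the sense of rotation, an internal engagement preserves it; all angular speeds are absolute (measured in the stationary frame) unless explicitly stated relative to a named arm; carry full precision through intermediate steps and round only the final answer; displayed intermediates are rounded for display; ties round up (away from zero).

+2171.3268 rpm

4-mesh fixed-axis compound train (all bearings frame-fixed)
mesh 1 [45T→45T]: ω = 445.0000×45/45 = 445.0000 rpm, sense flips to −
mesh 2 [65T→19T]: ω = 445.0000×65/19 = 1522.3684 rpm, sense flips to +
mesh 3 [50T→52T]: ω = 1522.3684×50/52 = 1463.8158 rpm, sense flips to −
mesh 4 [89T→60T]: ω = 1463.8158×89/60 = 2171.3268 rpm, sense flips to +
signed output speed = +2171.3268 rpm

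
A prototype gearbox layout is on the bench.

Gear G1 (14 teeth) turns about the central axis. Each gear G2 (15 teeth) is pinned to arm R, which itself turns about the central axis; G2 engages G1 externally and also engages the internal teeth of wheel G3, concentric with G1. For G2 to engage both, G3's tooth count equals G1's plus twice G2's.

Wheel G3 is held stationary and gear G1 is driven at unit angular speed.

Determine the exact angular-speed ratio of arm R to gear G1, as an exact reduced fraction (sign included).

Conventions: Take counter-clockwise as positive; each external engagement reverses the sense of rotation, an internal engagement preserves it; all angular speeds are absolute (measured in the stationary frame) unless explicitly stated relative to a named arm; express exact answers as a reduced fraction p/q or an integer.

topology: planetary set — G1 14T / G2 15T / G3 44T, arm = carrier (Willis)
ring teeth: 14 + 2·15 = 44
14(ω_sun−ω_arm) = −44(ω_ring−ω_arm),  ω_ring = 0, ω_sun = 1
14(1−ω_arm) = −44(0−ω_arm)  ⇒  58·ω_arm = 14  ⇒  ω_arm = 7/29
ω_out/ω_in = 7/29

7/29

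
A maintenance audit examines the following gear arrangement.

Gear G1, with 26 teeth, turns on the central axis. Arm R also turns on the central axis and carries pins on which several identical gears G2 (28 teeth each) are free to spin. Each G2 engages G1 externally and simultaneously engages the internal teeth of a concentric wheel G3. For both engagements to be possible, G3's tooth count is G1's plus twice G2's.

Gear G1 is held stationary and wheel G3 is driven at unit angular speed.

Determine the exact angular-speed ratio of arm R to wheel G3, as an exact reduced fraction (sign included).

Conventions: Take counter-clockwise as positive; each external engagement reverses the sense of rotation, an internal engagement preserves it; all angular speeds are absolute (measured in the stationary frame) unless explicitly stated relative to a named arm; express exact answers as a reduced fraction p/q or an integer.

recognized (axles ride arm R): planetary set, 26/28/82 teeth
ring teeth: 26 + 2·28 = 82
26(ω_sun−ω_arm) = −82(ω_ring−ω_arm),  ω_sun = 0, ω_ring = 1
26(0−ω_arm) = −82(1−ω_arm)  ⇒  108·ω_arm = 82  ⇒  ω_arm = 41/54
ω_out/ω_in = 41/54

41/54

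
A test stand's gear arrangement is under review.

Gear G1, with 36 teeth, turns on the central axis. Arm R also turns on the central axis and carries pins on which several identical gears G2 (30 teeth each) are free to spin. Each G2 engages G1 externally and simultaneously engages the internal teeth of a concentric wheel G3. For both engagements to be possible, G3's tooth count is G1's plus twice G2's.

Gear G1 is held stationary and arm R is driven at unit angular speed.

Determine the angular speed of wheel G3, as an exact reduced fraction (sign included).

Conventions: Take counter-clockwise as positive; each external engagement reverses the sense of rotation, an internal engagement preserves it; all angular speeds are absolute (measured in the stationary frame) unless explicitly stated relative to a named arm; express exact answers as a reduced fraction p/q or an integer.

11/8

class = planetary set [G3 = 36+2·30 = 96; Willis about the carrier]
ring teeth: 36 + 2·30 = 96
36(ω_sun−ω_arm) = −96(ω_ring−ω_arm),  ω_sun = 0, ω_arm = 1
ω_ring = 1 − (36/96)(0−1) = 11/8
exact speed ratio = 11/8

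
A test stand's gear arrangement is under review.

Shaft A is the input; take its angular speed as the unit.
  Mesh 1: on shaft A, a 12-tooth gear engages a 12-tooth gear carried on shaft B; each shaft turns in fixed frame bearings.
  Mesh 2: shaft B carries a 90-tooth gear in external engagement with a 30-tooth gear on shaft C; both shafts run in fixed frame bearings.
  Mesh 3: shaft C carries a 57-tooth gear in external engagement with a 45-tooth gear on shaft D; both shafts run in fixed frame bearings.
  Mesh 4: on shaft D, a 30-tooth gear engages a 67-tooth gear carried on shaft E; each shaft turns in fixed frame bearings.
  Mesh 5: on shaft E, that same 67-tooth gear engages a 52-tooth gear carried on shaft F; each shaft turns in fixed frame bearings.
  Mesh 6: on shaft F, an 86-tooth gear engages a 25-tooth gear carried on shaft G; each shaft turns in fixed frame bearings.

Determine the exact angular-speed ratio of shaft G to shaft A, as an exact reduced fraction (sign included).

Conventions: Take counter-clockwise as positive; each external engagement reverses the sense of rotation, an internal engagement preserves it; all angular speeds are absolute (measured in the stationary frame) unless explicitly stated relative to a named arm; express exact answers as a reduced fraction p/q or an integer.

class = fixed-axis compound train [6 meshes; 6 ratios multiply, 6 sense flips]
mesh 1 [12T→12T]: running ratio 1, sense −
mesh 2 [90T→30T]: running ratio 3, sense +
mesh 3 [57T→45T]: running ratio 19/5, sense −
mesh 4 [30T→67T]: running ratio 114/67, sense +
mesh 5 [67T→52T]: running ratio 57/26, sense −
mesh 6 [86T→25T]: running ratio 2451/325, sense +
ω_out/ω_in = 2451/325

2451/325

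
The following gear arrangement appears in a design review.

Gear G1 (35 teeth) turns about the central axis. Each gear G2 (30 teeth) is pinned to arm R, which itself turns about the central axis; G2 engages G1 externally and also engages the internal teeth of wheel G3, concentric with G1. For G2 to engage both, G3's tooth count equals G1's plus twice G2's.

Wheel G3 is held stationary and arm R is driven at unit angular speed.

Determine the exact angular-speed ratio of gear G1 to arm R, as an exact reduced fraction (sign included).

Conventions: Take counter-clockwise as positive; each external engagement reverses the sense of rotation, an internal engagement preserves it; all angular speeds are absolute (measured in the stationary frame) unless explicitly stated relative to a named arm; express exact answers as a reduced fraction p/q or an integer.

26/7

topology: planetary set — G1 35T / G2 30T / G3 95T, arm = carrier (Willis)
ring teeth: 35 + 2·30 = 95
35(ω_sun−ω_arm) = −95(ω_ring−ω_arm),  ω_ring = 0, ω_arm = 1
ω_sun = 1 − (95/35)(0−1) = 26/7
ω_out/ω_in = 26/7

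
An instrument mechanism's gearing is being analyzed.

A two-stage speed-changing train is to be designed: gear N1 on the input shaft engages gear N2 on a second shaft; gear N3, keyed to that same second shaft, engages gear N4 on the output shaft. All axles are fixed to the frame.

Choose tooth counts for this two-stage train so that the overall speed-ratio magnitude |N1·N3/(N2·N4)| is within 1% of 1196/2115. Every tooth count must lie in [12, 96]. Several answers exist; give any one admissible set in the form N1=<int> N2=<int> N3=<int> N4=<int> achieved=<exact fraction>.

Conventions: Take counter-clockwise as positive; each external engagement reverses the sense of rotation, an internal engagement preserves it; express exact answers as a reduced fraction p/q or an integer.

N1=13 N2=45 N3=92 N4=47 achieved=1196/2115

design class (target 1196/2115): fixed-axis compound train
target = 1196/2115 in lowest terms: an exact hit needs N1·N3 = k·1196 and N2·N4 = k·2115 for one integer k, every count in [12, 96]; additionally prefer no 1:1 stage (N1 ≠ N2, N3 ≠ N4)
k = 1: N1·N3 = 1196 = 13·92, N2·N4 = 2115 = 45·47
achieved = 13·92/(45·47) = 1196/2115; |achieved − target| = 0 ≤ 299/52875 ✓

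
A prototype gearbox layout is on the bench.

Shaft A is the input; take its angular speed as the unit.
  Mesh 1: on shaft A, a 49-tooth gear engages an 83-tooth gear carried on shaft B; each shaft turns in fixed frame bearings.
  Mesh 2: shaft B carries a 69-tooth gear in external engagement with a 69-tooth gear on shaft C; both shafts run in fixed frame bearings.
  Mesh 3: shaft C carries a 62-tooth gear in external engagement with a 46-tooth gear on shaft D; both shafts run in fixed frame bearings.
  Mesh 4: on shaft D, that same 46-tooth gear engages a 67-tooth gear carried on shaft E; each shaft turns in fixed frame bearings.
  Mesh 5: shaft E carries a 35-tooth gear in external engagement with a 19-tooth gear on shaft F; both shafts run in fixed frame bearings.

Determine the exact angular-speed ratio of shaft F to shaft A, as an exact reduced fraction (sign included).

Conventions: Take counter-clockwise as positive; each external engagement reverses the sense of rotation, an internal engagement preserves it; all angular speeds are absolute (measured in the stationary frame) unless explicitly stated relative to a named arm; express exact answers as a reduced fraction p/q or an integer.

class = fixed-axis compound train [5 meshes; 5 ratios multiply, 5 sense flips]
mesh 1 [49T→83T]: running ratio 49/83, sense −
mesh 2 [69T→69T]: running ratio 49/83, sense +
mesh 3 [62T→46T]: running ratio 1519/1909, sense −
mesh 4 [46T→67T]: running ratio 3038/5561, sense +
mesh 5 [35T→19T]: running ratio 106330/105659, sense −
ω_out/ω_in = -106330/105659

-106330/105659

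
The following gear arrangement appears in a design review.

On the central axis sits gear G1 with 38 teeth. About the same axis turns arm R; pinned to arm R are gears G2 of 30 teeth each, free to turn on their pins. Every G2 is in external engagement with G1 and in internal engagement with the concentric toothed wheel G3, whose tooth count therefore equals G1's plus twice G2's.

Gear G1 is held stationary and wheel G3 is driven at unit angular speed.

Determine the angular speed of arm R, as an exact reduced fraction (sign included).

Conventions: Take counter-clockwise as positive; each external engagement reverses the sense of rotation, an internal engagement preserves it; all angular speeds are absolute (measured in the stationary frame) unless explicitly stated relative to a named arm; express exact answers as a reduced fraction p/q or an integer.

49/68

recognized (axles ride arm R): planetary set, 38/30/98 teeth
ring teeth: 38 + 2·30 = 98
38(ω_sun−ω_arm) = −98(ω_ring−ω_arm),  ω_sun = 0, ω_ring = 1
38(0−ω_arm) = −98(1−ω_arm)  ⇒  136·ω_arm = 98  ⇒  ω_arm = 49/68
exact speed ratio = 49/68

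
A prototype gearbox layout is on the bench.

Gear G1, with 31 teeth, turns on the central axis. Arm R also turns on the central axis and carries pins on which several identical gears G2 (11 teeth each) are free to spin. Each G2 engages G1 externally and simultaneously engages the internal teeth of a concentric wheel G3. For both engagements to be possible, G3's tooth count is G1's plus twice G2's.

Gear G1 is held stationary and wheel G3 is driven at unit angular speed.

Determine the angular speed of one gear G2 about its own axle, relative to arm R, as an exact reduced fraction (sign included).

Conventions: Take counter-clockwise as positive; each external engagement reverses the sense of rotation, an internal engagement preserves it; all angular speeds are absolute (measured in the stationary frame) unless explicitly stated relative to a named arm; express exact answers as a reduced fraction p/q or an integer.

1643/924

recognized (axles ride arm R): planetary set, 31/11/53 teeth
ring teeth: 31 + 2·11 = 53
31(ω_sun−ω_arm) = −53(ω_ring−ω_arm),  ω_sun = 0, ω_ring = 1
31(0−ω_arm) = −53(1−ω_arm)  ⇒  84·ω_arm = 53  ⇒  ω_arm = 53/84
sun–planet mesh: 31·(0−53/84) = −11·(ω_p−ω_arm)  ⇒  ω_p−ω_arm = 1643/924
exact speed ratio = 1643/924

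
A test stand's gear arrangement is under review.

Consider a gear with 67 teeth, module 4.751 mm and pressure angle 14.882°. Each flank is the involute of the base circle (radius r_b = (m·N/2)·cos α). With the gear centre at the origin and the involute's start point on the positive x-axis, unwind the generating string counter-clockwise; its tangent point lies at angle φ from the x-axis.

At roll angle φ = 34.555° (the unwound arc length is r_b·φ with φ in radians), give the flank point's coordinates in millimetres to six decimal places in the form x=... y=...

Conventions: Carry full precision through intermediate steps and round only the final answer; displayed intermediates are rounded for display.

x=179.301272 y=10.843672

single-mesh involute tooth geometry (67T wheel at module 4.751)
pitch radius r_p = m·N/2 = 4.751·67/2 = 159.158500
base radius r_b = r_p·cos α = 159.158500·cos 14.882° = 153.819817
roll angle φ = 34.555° = 0.60309852 rad
x = r_b·(cos φ + φ·sin φ) = 179.301272
y = r_b·(sin φ − φ·cos φ) = 10.843672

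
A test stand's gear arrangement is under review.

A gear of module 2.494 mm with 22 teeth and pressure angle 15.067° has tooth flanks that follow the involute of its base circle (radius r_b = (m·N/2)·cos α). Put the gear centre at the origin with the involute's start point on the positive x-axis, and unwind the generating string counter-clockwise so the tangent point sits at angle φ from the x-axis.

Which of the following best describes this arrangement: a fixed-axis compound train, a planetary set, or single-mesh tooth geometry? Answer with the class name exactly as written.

class = single-mesh tooth geometry [base-circle involute, m = 2.494, 22T]
classification: single-mesh tooth geometry

single-mesh tooth geometry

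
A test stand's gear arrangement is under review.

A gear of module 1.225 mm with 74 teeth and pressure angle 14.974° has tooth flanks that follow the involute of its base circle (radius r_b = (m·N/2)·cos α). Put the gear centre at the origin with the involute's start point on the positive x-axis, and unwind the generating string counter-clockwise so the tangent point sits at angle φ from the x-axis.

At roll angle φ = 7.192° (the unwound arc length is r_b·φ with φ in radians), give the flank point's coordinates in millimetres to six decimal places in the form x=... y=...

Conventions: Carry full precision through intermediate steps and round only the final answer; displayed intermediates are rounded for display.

x=44.129501 y=0.028821

class = single-mesh tooth geometry [base-circle involute, m = 1.225, 74T]
pitch radius r_p = m·N/2 = 1.225·74/2 = 45.325000
base radius r_b = r_p·cos α = 45.325000·cos 14.974° = 43.785907
roll angle φ = 7.192° = 0.12552408 rad
x = r_b·(cos φ + φ·sin φ) = 44.129501
y = r_b·(sin φ − φ·cos φ) = 0.028821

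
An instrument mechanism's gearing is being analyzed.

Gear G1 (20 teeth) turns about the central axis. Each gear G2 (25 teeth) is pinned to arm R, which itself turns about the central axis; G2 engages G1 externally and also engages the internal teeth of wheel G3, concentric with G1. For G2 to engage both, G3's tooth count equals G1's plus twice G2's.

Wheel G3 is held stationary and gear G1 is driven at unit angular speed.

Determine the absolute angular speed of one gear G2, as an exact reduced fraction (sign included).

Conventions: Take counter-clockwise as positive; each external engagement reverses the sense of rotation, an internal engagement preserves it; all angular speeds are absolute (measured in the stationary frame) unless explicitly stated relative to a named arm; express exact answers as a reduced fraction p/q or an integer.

class = planetary set [G3 = 20+2·25 = 70; Willis about the carrier]
ring teeth: 20 + 2·25 = 70
20(ω_sun−ω_arm) = −70(ω_ring−ω_arm),  ω_ring = 0, ω_sun = 1
20(1−ω_arm) = −70(0−ω_arm)  ⇒  90·ω_arm = 20  ⇒  ω_arm = 2/9
sun–planet mesh: 20·(1−2/9) = −25·(ω_p−ω_arm)  ⇒  ω_p−ω_arm = -28/45
ω_p = 2/9 − 28/45 = -2/5
exact speed ratio = -2/5

-2/5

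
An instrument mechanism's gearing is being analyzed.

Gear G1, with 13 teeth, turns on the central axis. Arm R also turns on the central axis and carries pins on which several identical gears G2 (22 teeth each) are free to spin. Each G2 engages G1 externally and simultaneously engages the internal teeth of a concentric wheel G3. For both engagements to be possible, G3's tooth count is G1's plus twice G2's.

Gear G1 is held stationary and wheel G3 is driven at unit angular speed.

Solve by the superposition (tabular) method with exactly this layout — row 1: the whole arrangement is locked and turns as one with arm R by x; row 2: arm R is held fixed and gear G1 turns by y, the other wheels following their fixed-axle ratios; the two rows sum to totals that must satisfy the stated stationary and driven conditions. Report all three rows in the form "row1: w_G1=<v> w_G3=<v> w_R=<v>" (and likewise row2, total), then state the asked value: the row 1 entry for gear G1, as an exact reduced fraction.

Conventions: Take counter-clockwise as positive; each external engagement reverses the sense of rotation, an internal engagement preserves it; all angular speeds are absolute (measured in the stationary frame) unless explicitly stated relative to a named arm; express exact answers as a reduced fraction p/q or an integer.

topology: planetary set — G1 13T / G2 22T / G3 57T, arm = carrier (Willis)
row 1 — lock + rotate with arm: ω_sun = ω_ring = ω_arm = x
superposition row 2 [arm held]: sun y, ring −(13/57)·y, arm 0
boundary: total ω_sun = x + y = 0 and total ω_ring = x − (13/57)·y = 1  ⇒  y = -57/70, x = 57/70
row 2 ring = −(13/57)·(-57/70) = 13/70
totals (row 1 + row 2): sun 57/70 + (-57/70) = 0, ring 57/70 + 13/70 = 1, arm 57/70 + 0 = 57/70
asked cell (row1, sun) = 57/70

row1: w_G1=57/70 w_G3=57/70 w_R=57/70
row2: w_G1=-57/70 w_G3=13/70 w_R=0
total: w_G1=0 w_G3=1 w_R=57/70
asked value: 57/70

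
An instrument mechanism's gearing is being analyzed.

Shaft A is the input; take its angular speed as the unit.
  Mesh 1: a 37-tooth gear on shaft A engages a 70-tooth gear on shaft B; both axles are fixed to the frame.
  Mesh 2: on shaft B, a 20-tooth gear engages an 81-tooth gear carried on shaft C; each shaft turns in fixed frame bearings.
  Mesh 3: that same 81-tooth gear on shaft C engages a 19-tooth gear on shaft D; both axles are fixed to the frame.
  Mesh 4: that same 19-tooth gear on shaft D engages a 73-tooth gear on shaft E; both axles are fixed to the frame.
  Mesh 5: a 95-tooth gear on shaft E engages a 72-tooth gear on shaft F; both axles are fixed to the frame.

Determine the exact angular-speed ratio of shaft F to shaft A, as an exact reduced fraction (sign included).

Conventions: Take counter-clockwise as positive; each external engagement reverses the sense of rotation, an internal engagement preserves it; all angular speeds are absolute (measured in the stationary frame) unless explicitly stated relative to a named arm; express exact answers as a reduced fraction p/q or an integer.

class = fixed-axis compound train [5 meshes; 5 ratios multiply, 5 sense flips]
mesh 1 [37T→70T]: running ratio 37/70, sense −
mesh 2 [20T→81T]: running ratio 74/567, sense +
mesh 3 [81T→19T]: running ratio 74/133, sense −
mesh 4 [19T→73T]: running ratio 74/511, sense +
mesh 5 [95T→72T]: running ratio 3515/18396, sense −
ω_out/ω_in = -3515/18396

-3515/18396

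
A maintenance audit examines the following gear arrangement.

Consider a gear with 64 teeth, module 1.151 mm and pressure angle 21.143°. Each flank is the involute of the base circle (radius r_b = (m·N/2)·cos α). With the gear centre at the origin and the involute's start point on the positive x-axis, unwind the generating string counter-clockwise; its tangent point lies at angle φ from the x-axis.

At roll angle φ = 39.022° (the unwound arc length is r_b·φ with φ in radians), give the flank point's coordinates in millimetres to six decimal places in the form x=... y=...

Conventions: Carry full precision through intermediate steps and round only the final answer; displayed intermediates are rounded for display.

recognized (one wheel, involute flank): single-mesh tooth geometry, m = 1.151, N = 64
pitch radius r_p = m·N/2 = 1.151·64/2 = 36.832000
base radius r_b = r_p·cos α = 36.832000·cos 21.143° = 34.352584
roll angle φ = 39.022° = 0.68106238 rad
x = r_b·(cos φ + φ·sin φ) = 41.419388
y = r_b·(sin φ − φ·cos φ) = 3.452382

x=41.419388 y=3.452382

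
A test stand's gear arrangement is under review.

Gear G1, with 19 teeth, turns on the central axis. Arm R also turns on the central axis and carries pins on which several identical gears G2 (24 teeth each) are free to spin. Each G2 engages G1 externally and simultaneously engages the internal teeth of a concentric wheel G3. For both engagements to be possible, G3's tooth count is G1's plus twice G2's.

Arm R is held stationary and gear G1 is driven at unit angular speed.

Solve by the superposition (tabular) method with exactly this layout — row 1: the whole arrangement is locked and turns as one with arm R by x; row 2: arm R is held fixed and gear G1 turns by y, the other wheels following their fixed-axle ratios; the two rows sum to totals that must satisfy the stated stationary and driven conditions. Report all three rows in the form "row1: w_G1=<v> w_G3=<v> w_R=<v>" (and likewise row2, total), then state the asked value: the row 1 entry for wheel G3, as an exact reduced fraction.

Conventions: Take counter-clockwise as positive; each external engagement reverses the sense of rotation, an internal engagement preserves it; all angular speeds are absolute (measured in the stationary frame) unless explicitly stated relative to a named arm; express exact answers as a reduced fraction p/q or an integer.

row1: w_G1=0 w_G3=0 w_R=0
row2: w_G1=1 w_G3=-19/67 w_R=0
total: w_G1=1 w_G3=-19/67 w_R=0
asked value: 0

planetary set (19T centre, 24T on arm, 67T internal) — Willis relation
superposition row 1 [locked train]: every member turns x
row 2 — arm fixed, fixed-axis ratios: sun y, ring −(19/67)·y, arm 0
boundary: total ω_arm = x = 0 and total ω_sun = x + y = 1  ⇒  y = 1, x = 0
row 2 ring = −(19/67)·1 = -19/67
totals (row 1 + row 2): sun 0 + 1 = 1, ring 0 + (-19/67) = -19/67, arm 0 + 0 = 0
asked cell (row1, ring) = 0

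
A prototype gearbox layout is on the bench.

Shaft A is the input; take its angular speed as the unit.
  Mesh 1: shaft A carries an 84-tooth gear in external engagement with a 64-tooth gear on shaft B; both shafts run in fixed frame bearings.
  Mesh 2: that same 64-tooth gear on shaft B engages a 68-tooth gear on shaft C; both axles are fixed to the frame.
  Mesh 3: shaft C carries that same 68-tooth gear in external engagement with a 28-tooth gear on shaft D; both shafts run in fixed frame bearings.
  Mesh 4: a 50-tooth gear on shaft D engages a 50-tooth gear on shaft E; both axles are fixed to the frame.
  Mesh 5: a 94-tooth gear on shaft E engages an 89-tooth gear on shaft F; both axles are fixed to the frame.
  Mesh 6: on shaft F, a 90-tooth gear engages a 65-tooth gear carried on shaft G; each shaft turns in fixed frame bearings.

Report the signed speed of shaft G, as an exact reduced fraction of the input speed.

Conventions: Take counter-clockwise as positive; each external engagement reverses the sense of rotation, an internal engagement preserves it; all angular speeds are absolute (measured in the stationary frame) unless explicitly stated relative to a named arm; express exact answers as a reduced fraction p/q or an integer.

6-mesh fixed-axis compound train (all bearings frame-fixed)
mesh 1 [84T→64T]: |ω|/ω_in = 1×84/64 = 21/16, sense flips to −
mesh 2 [64T→68T]: |ω|/ω_in = (21/16)×64/68 = 21/17, sense flips to +
mesh 3 [68T→28T]: |ω|/ω_in = (21/17)×68/28 = 3, sense flips to −
mesh 4 [50T→50T]: |ω|/ω_in = 3×50/50 = 3, sense flips to +
mesh 5 [94T→89T]: |ω|/ω_in = 3×94/89 = 282/89, sense flips to −
mesh 6 [90T→65T]: |ω|/ω_in = (282/89)×90/65 = 5076/1157, sense flips to +
signed output speed (× input speed) = 5076/1157

5076/1157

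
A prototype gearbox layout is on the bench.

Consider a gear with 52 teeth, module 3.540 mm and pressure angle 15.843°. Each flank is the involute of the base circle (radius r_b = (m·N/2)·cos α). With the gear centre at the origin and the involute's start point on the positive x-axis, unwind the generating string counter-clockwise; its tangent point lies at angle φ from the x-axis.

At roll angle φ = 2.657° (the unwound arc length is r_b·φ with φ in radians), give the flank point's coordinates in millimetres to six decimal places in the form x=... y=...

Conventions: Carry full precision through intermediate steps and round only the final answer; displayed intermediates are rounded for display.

topology: single-mesh involute geometry — m = 3.540, N = 52
pitch radius r_p = m·N/2 = 3.540·52/2 = 92.040000
base radius r_b = r_p·cos α = 92.040000·cos 15.843° = 88.543711
roll angle φ = 2.657° = 0.04637340 rad
x = r_b·(cos φ + φ·sin φ) = 88.638866
y = r_b·(sin φ − φ·cos φ) = 0.002943

x=88.638866 y=0.002943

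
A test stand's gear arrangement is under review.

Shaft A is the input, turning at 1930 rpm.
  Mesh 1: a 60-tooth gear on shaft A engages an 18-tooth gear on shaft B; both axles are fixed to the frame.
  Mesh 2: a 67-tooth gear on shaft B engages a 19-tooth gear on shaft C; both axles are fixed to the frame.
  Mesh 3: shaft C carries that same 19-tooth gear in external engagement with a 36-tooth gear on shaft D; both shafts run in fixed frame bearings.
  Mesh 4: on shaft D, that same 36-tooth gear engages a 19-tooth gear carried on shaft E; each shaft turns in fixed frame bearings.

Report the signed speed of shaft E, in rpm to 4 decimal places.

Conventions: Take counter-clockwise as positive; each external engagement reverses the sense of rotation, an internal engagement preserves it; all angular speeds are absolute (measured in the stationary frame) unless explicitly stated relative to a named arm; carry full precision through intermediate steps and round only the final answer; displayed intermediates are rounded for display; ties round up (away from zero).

recognized (5 fixed axles, 4 meshes): fixed-axis compound train
mesh 1 [60T→18T]: ω = 1930.0000×60/18 = 6433.3333 rpm, sense flips to −
mesh 2 [67T→19T]: ω = 6433.3333×67/19 = 22685.9649 rpm, sense flips to +
mesh 3 [19T→36T]: ω = 22685.9649×19/36 = 11973.1481 rpm, sense flips to −
mesh 4 [36T→19T]: ω = 11973.1481×36/19 = 22685.9649 rpm, sense flips to +
signed output speed = +22685.9649 rpm

+22685.9649 rpm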